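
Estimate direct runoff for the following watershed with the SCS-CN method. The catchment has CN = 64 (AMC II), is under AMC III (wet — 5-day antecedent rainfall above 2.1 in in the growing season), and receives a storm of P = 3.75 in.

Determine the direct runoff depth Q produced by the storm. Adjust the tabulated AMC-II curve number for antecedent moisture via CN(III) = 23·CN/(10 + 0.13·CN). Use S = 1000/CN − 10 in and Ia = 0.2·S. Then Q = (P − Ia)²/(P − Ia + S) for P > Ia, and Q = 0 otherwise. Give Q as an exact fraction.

Q = 300/161 in ≈ 1.863 in

Adjust CN=64 to AMC III: 23·64/(10 + 0.13·64) → 1472 ÷ (458/25) = 18400/229 ≈ 80.349
Retention S: 1000/CN − 10 with CN=80.349 → S = 225/92 ≈ 2.446 in
Ia = 0.2·(225/92) = 45/92 in ≈ 0.489 in
Excess rainfall: 3.750 − 0.489 = 3.261 in; P > Ia so Q > 0
Runoff Q = (P−Ia)²/(P−Ia+S) = (3.261)²/(3.261+2.446) = 300/161 ≈ 1.863 in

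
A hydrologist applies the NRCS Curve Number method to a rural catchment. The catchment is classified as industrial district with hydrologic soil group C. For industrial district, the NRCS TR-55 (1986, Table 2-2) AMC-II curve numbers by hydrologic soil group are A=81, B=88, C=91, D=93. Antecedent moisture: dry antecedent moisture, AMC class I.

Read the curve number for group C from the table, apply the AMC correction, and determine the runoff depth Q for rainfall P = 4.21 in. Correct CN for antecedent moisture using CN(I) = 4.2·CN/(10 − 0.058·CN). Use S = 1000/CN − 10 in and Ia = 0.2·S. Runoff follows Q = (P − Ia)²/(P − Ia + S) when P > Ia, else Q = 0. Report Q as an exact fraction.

NRCS table: industrial district, soil group C → CN(II) = 91
CN(I) from CN(II)=91: (4.2·91)/(10 − 0.058·91) = 63700/787 ≈ 80.940
S = 1000/(63700/787) − 10 = 1500/637 in ≈ 2.355 in
Ia = 0.2S: 0.2·2.355 = 0.471 in (exactly 300/637)
Excess rainfall: 4.210 − 0.471 = 3.739 in; P > Ia so Q > 0
Q = (238177/63700)²/((238177/63700) + 1500/637) = (56728283329/4057690000)/(388177/63700) = 56728283329/24726874900 in ≈ 2.294 in

Q = 56728283329/24726874900 in ≈ 2.294 in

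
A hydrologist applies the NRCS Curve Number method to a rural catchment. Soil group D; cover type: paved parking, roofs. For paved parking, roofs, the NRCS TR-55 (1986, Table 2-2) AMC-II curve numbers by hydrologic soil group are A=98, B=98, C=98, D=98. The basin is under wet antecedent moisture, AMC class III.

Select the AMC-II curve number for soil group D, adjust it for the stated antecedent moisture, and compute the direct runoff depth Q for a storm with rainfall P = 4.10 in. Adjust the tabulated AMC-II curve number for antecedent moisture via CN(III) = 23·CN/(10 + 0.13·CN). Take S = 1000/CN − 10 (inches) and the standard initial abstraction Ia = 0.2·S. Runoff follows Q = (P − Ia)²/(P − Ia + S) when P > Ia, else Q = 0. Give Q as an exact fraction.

Q = 2116644049/529768890 in ≈ 3.995 in

NRCS table: paved parking, roofs, soil group D → CN(II) = 98
CN(III) from CN(II)=98: (23·98)/(10 + 0.13·98) = 112700/1137 ≈ 99.120
Max retention: S = 1000/(112700/1137) − 10 = 100/1127 in (≈ 0.089 in)
Ia = 0.2S: 0.2·0.089 = 0.018 in (exactly 20/1127)
Since P=4.100 > Ia=0.018: effective rainfall P−Ia = 46007/11270 in
Q = (46007/11270)²/((46007/11270) + 100/1127) = (2116644049/127012900)/(47007/11270) = 2116644049/529768890 in ≈ 3.995 in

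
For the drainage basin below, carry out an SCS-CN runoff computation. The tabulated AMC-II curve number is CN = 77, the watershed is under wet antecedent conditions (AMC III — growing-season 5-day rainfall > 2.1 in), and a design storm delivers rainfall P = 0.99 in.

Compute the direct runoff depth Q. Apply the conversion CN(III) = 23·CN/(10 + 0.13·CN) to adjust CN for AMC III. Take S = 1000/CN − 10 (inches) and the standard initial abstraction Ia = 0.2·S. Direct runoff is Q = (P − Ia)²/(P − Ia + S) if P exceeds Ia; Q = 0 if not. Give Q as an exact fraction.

Q = 31618129/120297100 in ≈ 0.263 in

CN(III) from CN(II)=77: (23·77)/(10 + 0.13·77) = 7700/87 ≈ 88.506
S = 1000/(7700/87) − 10 = 100/77 in ≈ 1.299 in
Ia = 0.2S: 0.2·1.299 = 0.260 in (exactly 20/77)
Excess rainfall: 0.990 − 0.260 = 0.730 in; P > Ia so Q > 0
Q: (5623/7700)² ÷ (15623/7700) = 31618129/120297100 in (≈ 0.263 in)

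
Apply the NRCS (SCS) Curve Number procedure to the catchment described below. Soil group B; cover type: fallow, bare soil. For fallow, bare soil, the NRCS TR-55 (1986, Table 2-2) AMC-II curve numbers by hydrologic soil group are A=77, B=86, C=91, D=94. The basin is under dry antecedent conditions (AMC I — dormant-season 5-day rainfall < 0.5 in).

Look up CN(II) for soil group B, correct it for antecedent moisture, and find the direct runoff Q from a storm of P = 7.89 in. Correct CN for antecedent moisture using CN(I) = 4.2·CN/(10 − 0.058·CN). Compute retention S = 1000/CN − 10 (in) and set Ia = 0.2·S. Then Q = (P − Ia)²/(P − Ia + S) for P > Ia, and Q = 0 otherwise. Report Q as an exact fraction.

NRCS table: fallow, bare soil, soil group B → CN(II) = 86
Dry (AMC I): CN(I) = 4.2·86/(10 − 0.058·86) = (1806/5)/(1253/250) = 12900/179 ≈ 72.067
S = 1000/(12900/179) − 10 = 500/129 in ≈ 3.876 in
Ia = 0.2S: 0.2·3.876 = 0.775 in (exactly 100/129)
Excess rainfall: 7.890 − 0.775 = 7.115 in; P > Ia so Q > 0
Runoff Q = (P−Ia)²/(P−Ia+S) = (7.115)²/(7.115+3.876) = 8423751961/1828974900 ≈ 4.606 in

Q = 8423751961/1828974900 in ≈ 4.606 in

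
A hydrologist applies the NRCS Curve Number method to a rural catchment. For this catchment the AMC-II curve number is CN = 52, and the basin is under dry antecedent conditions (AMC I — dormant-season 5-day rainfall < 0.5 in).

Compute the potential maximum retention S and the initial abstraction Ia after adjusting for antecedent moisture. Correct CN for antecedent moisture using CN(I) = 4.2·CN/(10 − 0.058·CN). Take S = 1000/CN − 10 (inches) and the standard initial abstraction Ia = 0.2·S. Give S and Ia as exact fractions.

S = 2000/91 in ≈ 21.978 in; Ia = 400/91 in ≈ 4.396 in

Adjust CN=52 to AMC I: 4.2·52/(10 − 0.058·52) → (1092/5) ÷ (873/125) = 9100/291 ≈ 31.271
Retention S: 1000/CN − 10 with CN=31.271 → S = 2000/91 ≈ 21.978 in
Ia = 0.2S: 0.2·21.978 = 4.396 in (exactly 400/91)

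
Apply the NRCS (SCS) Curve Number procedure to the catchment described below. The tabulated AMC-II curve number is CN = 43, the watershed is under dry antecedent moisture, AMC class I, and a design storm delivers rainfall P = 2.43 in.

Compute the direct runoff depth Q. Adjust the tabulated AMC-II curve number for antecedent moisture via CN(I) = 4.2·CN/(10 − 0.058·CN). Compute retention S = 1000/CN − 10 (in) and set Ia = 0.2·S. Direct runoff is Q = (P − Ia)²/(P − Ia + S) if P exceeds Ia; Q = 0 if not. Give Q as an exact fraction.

Q = 0 in ≈ 0.000 in

CN(I) from CN(II)=43: (4.2·43)/(10 − 0.058·43) = 30100/1251 ≈ 24.061
Max retention: S = 1000/(30100/1251) − 10 = 9500/301 in (≈ 31.561 in)
Initial abstraction Ia = S/5 = (9500/301)/5 = 1900/301 ≈ 6.312 in
P = 2.430 ≤ Ia = 6.312 in: entire storm abstracted, Q = 0.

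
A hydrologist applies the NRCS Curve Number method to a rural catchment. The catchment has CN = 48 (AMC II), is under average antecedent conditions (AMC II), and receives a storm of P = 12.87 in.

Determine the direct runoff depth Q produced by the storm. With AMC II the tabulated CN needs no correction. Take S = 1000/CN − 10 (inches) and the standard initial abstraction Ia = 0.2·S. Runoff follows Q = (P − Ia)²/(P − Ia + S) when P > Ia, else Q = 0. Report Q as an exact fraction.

CN(II) = 48; AMC II needs no correction.
S = 1000/48 − 10 = 65/6 in ≈ 10.833 in
Initial abstraction Ia = S/5 = (65/6)/5 = 13/6 ≈ 2.167 in
P − Ia = 12.870 − 2.167 = 3211/300 ≈ 10.703 in (> 0, runoff occurs)
Runoff Q = (P−Ia)²/(P−Ia+S) = (10.703)²/(10.703+10.833) = 793117/149100 ≈ 5.319 in

Q = 793117/149100 in ≈ 5.319 in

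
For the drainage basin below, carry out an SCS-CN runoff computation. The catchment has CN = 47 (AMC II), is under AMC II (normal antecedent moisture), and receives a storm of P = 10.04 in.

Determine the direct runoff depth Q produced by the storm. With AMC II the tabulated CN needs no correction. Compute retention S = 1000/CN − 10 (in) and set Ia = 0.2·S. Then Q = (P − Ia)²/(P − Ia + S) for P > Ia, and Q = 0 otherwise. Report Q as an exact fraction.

Q = 83667609/26316475 in ≈ 3.179 in

Average conditions: CN = 47 (no AMC adjustment).
Max retention: S = 1000/47 − 10 = 530/47 in (≈ 11.277 in)
Ia = 0.2S: 0.2·11.277 = 2.255 in (exactly 106/47)
Since P=10.040 > Ia=2.255: effective rainfall P−Ia = 9147/1175 in
Q = (9147/1175)²/((9147/1175) + 530/47) = (83667609/1380625)/(22397/1175) = 83667609/26316475 in ≈ 3.179 in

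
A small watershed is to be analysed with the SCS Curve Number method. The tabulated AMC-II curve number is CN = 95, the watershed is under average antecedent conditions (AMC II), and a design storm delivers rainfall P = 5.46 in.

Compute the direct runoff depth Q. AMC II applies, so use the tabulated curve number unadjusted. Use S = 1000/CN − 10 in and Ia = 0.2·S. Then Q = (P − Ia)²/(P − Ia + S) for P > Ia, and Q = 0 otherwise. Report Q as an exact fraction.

CN(II) = 95; AMC II needs no correction.
S = 1000/95 − 10 = 10/19 in ≈ 0.526 in
Ia = 0.2S: 0.2·0.526 = 0.105 in (exactly 2/19)
Excess rainfall: 5.460 − 0.105 = 5.355 in; P > Ia so Q > 0
Q: (5087/950)² ÷ (5587/950) = 25877569/5307650 in (≈ 4.876 in)

Q = 25877569/5307650 in ≈ 4.876 in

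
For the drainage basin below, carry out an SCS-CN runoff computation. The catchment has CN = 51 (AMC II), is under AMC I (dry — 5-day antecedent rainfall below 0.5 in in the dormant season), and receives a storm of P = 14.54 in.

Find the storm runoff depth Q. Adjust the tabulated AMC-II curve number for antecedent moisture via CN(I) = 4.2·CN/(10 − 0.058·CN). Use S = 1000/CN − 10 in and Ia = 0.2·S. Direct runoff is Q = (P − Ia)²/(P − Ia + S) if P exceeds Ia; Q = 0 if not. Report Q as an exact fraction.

Q = 5811165361/1921917150 in ≈ 3.024 in

Adjust CN=51 to AMC I: 4.2·51/(10 − 0.058·51) → (1071/5) ÷ (3521/500) = 15300/503 ≈ 30.417
Retention S: 1000/CN − 10 with CN=30.417 → S = 3500/153 ≈ 22.876 in
Initial abstraction Ia = S/5 = (3500/153)/5 = 700/153 ≈ 4.575 in
Excess rainfall: 14.540 − 4.575 = 9.965 in; P > Ia so Q > 0
Q: (76231/7650)² ÷ (251231/7650) = 5811165361/1921917150 in (≈ 3.024 in)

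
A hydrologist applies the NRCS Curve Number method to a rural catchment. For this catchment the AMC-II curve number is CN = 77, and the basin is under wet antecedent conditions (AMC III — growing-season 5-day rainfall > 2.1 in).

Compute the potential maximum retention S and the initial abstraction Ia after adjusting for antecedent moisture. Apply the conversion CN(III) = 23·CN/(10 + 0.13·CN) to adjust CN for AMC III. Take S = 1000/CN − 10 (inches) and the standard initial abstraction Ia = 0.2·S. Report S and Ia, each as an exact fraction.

Adjust CN=77 to AMC III: 23·77/(10 + 0.13·77) → 1771 ÷ (2001/100) = 7700/87 ≈ 88.506
S = 1000/(7700/87) − 10 = 100/77 in ≈ 1.299 in
Initial abstraction Ia = S/5 = (100/77)/5 = 20/77 ≈ 0.260 in

S = 100/77 in ≈ 1.299 in; Ia = 20/77 in ≈ 0.260 in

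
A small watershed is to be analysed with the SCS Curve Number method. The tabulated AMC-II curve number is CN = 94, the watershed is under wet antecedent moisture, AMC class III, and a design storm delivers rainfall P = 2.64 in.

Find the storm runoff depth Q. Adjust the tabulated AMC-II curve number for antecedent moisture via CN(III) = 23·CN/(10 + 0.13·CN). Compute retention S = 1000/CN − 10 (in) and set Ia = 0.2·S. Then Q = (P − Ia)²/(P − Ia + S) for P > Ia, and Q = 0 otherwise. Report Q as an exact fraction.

Q = 271025762/116126425 in ≈ 2.334 in

CN(III) from CN(II)=94: (23·94)/(10 + 0.13·94) = 108100/1111 ≈ 97.300
Retention S: 1000/CN − 10 with CN=97.300 → S = 300/1081 ≈ 0.278 in
Ia = 0.2·(300/1081) = 60/1081 in ≈ 0.056 in
P − Ia = 2.640 − 0.056 = 69846/27025 ≈ 2.584 in (> 0, runoff occurs)
Runoff Q = (P−Ia)²/(P−Ia+S) = (2.584)²/(2.584+0.278) = 271025762/116126425 ≈ 2.334 in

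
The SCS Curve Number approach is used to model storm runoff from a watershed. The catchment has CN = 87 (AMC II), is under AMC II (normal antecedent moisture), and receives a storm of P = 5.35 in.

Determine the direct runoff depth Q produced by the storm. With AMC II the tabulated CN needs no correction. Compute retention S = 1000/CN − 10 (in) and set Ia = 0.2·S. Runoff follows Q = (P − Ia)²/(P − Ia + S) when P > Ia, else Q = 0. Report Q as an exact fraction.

Average conditions: CN = 87 (no AMC adjustment).
Retention S: 1000/CN − 10 with CN=87.000 → S = 130/87 ≈ 1.494 in
Ia = 0.2S: 0.2·1.494 = 0.299 in (exactly 26/87)
Since P=5.350 > Ia=0.299: effective rainfall P−Ia = 8789/1740 in
Runoff Q = (P−Ia)²/(P−Ia+S) = (5.051)²/(5.051+1.494) = 77246521/19816860 ≈ 3.898 in

Q = 77246521/19816860 in ≈ 3.898 in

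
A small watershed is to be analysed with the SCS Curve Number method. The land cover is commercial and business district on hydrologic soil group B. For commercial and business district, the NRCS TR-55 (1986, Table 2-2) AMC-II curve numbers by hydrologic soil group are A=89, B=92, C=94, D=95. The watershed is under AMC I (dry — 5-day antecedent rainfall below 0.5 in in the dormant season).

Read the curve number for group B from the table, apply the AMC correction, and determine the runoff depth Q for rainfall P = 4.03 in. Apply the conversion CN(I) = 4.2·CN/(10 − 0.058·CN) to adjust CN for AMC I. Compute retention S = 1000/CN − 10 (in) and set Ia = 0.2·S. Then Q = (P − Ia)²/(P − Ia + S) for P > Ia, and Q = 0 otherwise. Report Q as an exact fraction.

Q = 30502273201/13265546700 in ≈ 2.299 in

NRCS table: commercial and business district, soil group B → CN(II) = 92
Adjust CN=92 to AMC I: 4.2·92/(10 − 0.058·92) → (1932/5) ÷ (583/125) = 48300/583 ≈ 82.847
Retention S: 1000/CN − 10 with CN=82.847 → S = 1000/483 ≈ 2.070 in
Initial abstraction Ia = S/5 = (1000/483)/5 = 200/483 ≈ 0.414 in
P − Ia = 4.030 − 0.414 = 174649/48300 ≈ 3.616 in (> 0, runoff occurs)
Runoff Q = (P−Ia)²/(P−Ia+S) = (3.616)²/(3.616+2.070) = 30502273201/13265546700 ≈ 2.299 in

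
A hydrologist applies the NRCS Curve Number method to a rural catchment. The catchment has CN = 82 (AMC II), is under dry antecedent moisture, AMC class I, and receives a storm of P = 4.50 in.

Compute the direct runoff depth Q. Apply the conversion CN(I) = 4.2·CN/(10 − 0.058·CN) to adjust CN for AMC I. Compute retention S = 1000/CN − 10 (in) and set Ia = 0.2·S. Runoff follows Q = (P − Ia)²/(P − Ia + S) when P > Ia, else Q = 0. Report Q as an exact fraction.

Adjust CN=82 to AMC I: 4.2·82/(10 − 0.058·82) → (1722/5) ÷ (1311/250) = 28700/437 ≈ 65.675
Retention S: 1000/CN − 10 with CN=65.675 → S = 1500/287 ≈ 5.226 in
Initial abstraction Ia = S/5 = (1500/287)/5 = 300/287 ≈ 1.045 in
P − Ia = 4.500 − 1.045 = 1983/574 ≈ 3.455 in (> 0, runoff occurs)
Q = (1983/574)²/((1983/574) + 1500/287) = (3932289/329476)/(4983/574) = 1310763/953414 in ≈ 1.375 in

Q = 1310763/953414 in ≈ 1.375 in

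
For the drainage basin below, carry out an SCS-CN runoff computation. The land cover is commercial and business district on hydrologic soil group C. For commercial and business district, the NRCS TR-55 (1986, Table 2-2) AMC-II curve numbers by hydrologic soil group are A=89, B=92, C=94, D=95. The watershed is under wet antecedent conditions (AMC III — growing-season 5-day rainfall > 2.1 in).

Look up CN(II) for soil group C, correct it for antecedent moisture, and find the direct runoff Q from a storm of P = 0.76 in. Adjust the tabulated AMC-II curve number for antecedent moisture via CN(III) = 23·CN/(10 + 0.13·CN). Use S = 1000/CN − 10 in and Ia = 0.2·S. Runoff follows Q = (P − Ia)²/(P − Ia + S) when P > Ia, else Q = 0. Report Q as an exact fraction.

NRCS table: commercial and business district, soil group C → CN(II) = 94
CN(III) from CN(II)=94: (23·94)/(10 + 0.13·94) = 108100/1111 ≈ 97.300
Retention S: 1000/CN − 10 with CN=97.300 → S = 300/1081 ≈ 0.278 in
Ia = 0.2·(300/1081) = 60/1081 in ≈ 0.056 in
P − Ia = 0.760 − 0.056 = 19039/27025 ≈ 0.704 in (> 0, runoff occurs)
Q: (19039/27025)² ÷ (26539/27025) = 362483521/717216475 in (≈ 0.505 in)

Q = 362483521/717216475 in ≈ 0.505 in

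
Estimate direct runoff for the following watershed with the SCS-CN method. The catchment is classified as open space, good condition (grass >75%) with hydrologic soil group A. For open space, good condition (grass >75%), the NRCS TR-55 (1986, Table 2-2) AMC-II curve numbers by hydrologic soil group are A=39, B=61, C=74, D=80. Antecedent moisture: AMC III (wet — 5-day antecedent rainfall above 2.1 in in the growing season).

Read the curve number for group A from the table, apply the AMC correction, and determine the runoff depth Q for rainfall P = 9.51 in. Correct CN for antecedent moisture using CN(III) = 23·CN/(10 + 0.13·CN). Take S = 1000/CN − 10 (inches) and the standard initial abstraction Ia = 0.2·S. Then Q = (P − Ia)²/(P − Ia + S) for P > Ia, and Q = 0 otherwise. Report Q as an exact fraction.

NRCS table: open space, good condition (grass >75%), soil group A → CN(II) = 39
Wet (AMC III): CN(III) = 23·39/(10 + 0.13·39) = 897/(1507/100) = 89700/1507 ≈ 59.522
S = 1000/(89700/1507) − 10 = 6100/897 in ≈ 6.800 in
Initial abstraction Ia = S/5 = (6100/897)/5 = 1220/897 ≈ 1.360 in
Since P=9.510 > Ia=1.360: effective rainfall P−Ia = 731047/89700 in
Q: (731047/89700)² ÷ (1341047/89700) = 534429716209/120291915900 in (≈ 4.443 in)

Q = 534429716209/120291915900 in ≈ 4.443 in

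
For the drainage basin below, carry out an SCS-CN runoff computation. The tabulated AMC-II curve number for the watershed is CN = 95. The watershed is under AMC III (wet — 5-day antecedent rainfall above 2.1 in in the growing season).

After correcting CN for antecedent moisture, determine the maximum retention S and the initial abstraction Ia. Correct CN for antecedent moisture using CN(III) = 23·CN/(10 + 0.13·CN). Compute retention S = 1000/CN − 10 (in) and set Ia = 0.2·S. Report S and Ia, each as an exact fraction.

CN(III) from CN(II)=95: (23·95)/(10 + 0.13·95) = 43700/447 ≈ 97.763
S = 1000/(43700/447) − 10 = 100/437 in ≈ 0.229 in
Initial abstraction Ia = S/5 = (100/437)/5 = 20/437 ≈ 0.046 in

S = 100/437 in ≈ 0.229 in; Ia = 20/437 in ≈ 0.046 in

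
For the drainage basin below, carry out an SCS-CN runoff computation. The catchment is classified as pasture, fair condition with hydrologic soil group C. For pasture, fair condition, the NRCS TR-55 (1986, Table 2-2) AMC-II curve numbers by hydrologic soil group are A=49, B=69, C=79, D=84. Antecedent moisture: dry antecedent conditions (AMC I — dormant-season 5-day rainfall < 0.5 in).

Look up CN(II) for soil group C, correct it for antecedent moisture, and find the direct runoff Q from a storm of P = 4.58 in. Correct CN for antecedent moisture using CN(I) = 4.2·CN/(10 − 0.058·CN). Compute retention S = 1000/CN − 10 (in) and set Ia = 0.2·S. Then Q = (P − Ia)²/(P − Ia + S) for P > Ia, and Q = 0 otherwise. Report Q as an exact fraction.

Q = 171374281/150459450 in ≈ 1.139 in

NRCS table: pasture, fair condition, soil group C → CN(II) = 79
CN(I) from CN(II)=79: (4.2·79)/(10 − 0.058·79) = 7900/129 ≈ 61.240
S = 1000/(7900/129) − 10 = 500/79 in ≈ 6.329 in
Ia = 0.2·(500/79) = 100/79 in ≈ 1.266 in
P − Ia = 4.580 − 1.266 = 13091/3950 ≈ 3.314 in (> 0, runoff occurs)
Q: (13091/3950)² ÷ (38091/3950) = 171374281/150459450 in (≈ 1.139 in)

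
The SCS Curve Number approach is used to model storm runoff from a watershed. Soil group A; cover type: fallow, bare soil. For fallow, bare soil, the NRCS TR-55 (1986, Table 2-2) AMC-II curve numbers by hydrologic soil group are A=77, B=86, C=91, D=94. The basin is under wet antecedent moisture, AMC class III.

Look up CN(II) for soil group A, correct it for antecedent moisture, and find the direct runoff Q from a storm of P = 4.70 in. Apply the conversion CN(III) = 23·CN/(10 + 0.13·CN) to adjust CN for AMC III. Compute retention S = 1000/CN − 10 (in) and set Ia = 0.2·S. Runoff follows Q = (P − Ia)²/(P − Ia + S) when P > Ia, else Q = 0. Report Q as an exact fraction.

NRCS table: fallow, bare soil, soil group A → CN(II) = 77
Wet (AMC III): CN(III) = 23·77/(10 + 0.13·77) = 1771/(2001/100) = 7700/87 ≈ 88.506
Max retention: S = 1000/(7700/87) − 10 = 100/77 in (≈ 1.299 in)
Ia = 0.2·(100/77) = 20/77 in ≈ 0.260 in
Excess rainfall: 4.700 − 0.260 = 4.440 in; P > Ia so Q > 0
Q = (3419/770)²/((3419/770) + 100/77) = (11689561/592900)/(4419/770) = 11689561/3402630 in ≈ 3.435 in

Q = 11689561/3402630 in ≈ 3.435 in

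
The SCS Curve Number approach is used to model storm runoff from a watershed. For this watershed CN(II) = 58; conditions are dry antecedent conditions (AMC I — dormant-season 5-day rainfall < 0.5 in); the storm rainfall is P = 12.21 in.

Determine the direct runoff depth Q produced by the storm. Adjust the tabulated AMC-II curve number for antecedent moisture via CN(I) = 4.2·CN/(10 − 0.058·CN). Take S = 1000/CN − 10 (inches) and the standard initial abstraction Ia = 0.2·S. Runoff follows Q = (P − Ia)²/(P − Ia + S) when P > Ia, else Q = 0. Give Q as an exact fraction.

Q = 645617281/218686100 in ≈ 2.952 in

CN(I) from CN(II)=58: (4.2·58)/(10 − 0.058·58) = 2900/79 ≈ 36.709
Max retention: S = 1000/(2900/79) − 10 = 500/29 in (≈ 17.241 in)
Ia = 0.2·(500/29) = 100/29 in ≈ 3.448 in
Since P=12.210 > Ia=3.448: effective rainfall P−Ia = 25409/2900 in
Runoff Q = (P−Ia)²/(P−Ia+S) = (8.762)²/(8.762+17.241) = 645617281/218686100 ≈ 2.952 in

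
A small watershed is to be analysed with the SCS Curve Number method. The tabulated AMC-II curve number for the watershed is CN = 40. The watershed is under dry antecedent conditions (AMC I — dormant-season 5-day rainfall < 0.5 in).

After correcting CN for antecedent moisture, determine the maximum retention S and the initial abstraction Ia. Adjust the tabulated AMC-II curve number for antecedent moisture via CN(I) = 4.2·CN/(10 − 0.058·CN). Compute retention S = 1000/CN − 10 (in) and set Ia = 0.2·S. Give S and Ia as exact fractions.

Adjust CN=40 to AMC I: 4.2·40/(10 − 0.058·40) → 168 ÷ (192/25) = 175/8 ≈ 21.875
Max retention: S = 1000/(175/8) − 10 = 250/7 in (≈ 35.714 in)
Ia = 0.2S: 0.2·35.714 = 7.143 in (exactly 50/7)

S = 250/7 in ≈ 35.714 in; Ia = 50/7 in ≈ 7.143 in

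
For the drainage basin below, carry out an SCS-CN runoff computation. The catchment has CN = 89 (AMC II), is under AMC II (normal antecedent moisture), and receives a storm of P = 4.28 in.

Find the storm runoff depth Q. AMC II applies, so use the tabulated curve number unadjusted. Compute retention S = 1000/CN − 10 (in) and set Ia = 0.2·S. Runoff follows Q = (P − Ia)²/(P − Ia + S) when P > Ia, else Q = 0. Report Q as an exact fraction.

Q = 80514729/26083675 in ≈ 3.087 in

Average conditions: CN = 89 (no AMC adjustment).
S = 1000/89 − 10 = 110/89 in ≈ 1.236 in
Ia = 0.2S: 0.2·1.236 = 0.247 in (exactly 22/89)
Since P=4.280 > Ia=0.247: effective rainfall P−Ia = 8973/2225 in
Runoff Q = (P−Ia)²/(P−Ia+S) = (4.033)²/(4.033+1.236) = 80514729/26083675 ≈ 3.087 in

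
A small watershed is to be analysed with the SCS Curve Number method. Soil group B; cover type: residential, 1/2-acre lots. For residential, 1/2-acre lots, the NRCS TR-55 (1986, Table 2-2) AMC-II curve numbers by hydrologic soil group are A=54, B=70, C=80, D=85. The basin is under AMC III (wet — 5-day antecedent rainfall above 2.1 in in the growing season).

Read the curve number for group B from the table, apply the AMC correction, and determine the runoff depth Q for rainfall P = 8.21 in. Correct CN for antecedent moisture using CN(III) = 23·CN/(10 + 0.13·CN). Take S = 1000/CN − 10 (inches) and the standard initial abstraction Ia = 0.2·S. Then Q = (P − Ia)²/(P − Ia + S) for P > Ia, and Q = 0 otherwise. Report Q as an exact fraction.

Q = 15921644761/2514514100 in ≈ 6.332 in

NRCS table: residential, 1/2-acre lots, soil group B → CN(II) = 70
CN(III) from CN(II)=70: (23·70)/(10 + 0.13·70) = 16100/191 ≈ 84.293
Max retention: S = 1000/(16100/191) − 10 = 300/161 in (≈ 1.863 in)
Ia = 0.2S: 0.2·1.863 = 0.373 in (exactly 60/161)
Since P=8.210 > Ia=0.373: effective rainfall P−Ia = 126181/16100 in
Runoff Q = (P−Ia)²/(P−Ia+S) = (7.837)²/(7.837+1.863) = 15921644761/2514514100 ≈ 6.332 in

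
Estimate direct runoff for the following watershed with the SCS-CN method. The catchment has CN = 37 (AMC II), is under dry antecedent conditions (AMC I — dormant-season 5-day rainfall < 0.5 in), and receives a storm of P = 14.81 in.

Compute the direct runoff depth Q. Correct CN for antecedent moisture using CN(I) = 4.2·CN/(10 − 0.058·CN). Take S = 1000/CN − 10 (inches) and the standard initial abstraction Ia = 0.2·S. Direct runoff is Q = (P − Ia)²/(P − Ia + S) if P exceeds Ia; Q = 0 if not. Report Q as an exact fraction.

Dry (AMC I): CN(I) = 4.2·37/(10 − 0.058·37) = (777/5)/(3927/500) = 3700/187 ≈ 19.786
Max retention: S = 1000/(3700/187) − 10 = 1500/37 in (≈ 40.541 in)
Ia = 0.2·(1500/37) = 300/37 in ≈ 8.108 in
Excess rainfall: 14.810 − 8.108 = 6.702 in; P > Ia so Q > 0
Runoff Q = (P−Ia)²/(P−Ia+S) = (6.702)²/(6.702+40.541) = 614891209/646748900 ≈ 0.951 in

Q = 614891209/646748900 in ≈ 0.951 in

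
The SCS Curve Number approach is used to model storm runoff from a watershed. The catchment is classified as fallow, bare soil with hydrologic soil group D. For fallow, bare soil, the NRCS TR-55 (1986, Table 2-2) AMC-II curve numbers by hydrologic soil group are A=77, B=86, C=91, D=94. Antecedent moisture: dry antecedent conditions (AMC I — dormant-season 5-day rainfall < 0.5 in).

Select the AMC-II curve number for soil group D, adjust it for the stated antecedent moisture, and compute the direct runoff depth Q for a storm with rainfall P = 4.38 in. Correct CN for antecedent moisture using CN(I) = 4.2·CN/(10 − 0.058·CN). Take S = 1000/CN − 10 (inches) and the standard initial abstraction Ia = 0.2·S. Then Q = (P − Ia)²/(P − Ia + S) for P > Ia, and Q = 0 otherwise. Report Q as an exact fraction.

NRCS table: fallow, bare soil, soil group D → CN(II) = 94
Dry (AMC I): CN(I) = 4.2·94/(10 − 0.058·94) = (1974/5)/(1137/250) = 32900/379 ≈ 86.807
Retention S: 1000/CN − 10 with CN=86.807 → S = 500/329 ≈ 1.520 in
Initial abstraction Ia = S/5 = (500/329)/5 = 100/329 ≈ 0.304 in
P − Ia = 4.380 − 0.304 = 67051/16450 ≈ 4.076 in (> 0, runoff occurs)
Q = (67051/16450)²/((67051/16450) + 500/329) = (4495836601/270602500)/(92051/16450) = 4495836601/1514238950 in ≈ 2.969 in

Q = 4495836601/1514238950 in ≈ 2.969 in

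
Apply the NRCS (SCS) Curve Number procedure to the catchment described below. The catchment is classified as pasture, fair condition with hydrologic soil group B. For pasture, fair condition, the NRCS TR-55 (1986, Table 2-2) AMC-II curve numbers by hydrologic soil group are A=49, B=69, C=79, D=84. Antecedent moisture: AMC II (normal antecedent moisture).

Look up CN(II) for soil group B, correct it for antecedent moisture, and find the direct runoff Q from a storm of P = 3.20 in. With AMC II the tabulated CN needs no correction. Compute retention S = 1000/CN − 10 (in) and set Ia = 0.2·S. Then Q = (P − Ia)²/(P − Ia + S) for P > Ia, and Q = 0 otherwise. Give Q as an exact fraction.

Q = 157609/202170 in ≈ 0.780 in

NRCS table: pasture, fair condition, soil group B → CN(II) = 69
AMC II — tabulated CN = 69 applies directly.
Max retention: S = 1000/69 − 10 = 310/69 in (≈ 4.493 in)
Initial abstraction Ia = S/5 = (310/69)/5 = 62/69 ≈ 0.899 in
P − Ia = 3.200 − 0.899 = 794/345 ≈ 2.301 in (> 0, runoff occurs)
Runoff Q = (P−Ia)²/(P−Ia+S) = (2.301)²/(2.301+4.493) = 157609/202170 ≈ 0.780 in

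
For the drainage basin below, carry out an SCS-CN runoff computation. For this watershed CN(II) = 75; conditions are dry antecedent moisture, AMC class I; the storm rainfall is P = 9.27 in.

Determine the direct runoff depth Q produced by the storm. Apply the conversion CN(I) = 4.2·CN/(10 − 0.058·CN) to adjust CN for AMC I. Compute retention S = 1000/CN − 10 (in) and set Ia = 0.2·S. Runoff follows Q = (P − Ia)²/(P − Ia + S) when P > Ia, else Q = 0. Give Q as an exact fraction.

Adjust CN=75 to AMC I: 4.2·75/(10 − 0.058·75) → 315 ÷ (113/20) = 6300/113 ≈ 55.752
S = 1000/(6300/113) − 10 = 500/63 in ≈ 7.937 in
Ia = 0.2S: 0.2·7.937 = 1.587 in (exactly 100/63)
Since P=9.270 > Ia=1.587: effective rainfall P−Ia = 48401/6300 in
Q = (48401/6300)²/((48401/6300) + 500/63) = (2342656801/39690000)/(98401/6300) = 2342656801/619926300 in ≈ 3.779 in

Q = 2342656801/619926300 in ≈ 3.779 in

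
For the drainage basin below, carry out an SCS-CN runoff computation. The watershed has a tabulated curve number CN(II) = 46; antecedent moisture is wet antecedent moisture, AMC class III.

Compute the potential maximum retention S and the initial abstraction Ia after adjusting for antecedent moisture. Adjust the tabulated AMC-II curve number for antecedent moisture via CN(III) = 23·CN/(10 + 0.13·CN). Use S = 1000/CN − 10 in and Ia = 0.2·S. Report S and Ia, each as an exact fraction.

Wet (AMC III): CN(III) = 23·46/(10 + 0.13·46) = 1058/(799/50) = 52900/799 ≈ 66.208
Max retention: S = 1000/(52900/799) − 10 = 2700/529 in (≈ 5.104 in)
Initial abstraction Ia = S/5 = (2700/529)/5 = 540/529 ≈ 1.021 in

S = 2700/529 in ≈ 5.104 in; Ia = 540/529 in ≈ 1.021 in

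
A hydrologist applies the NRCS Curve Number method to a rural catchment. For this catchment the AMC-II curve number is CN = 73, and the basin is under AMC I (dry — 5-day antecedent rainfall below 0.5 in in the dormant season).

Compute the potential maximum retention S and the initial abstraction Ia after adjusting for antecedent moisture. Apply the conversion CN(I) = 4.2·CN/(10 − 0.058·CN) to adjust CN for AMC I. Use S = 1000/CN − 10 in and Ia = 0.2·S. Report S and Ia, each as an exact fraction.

Adjust CN=73 to AMC I: 4.2·73/(10 − 0.058·73) → (1533/5) ÷ (2883/500) = 51100/961 ≈ 53.174
Retention S: 1000/CN − 10 with CN=53.174 → S = 4500/511 ≈ 8.806 in
Ia = 0.2S: 0.2·8.806 = 1.761 in (exactly 900/511)

S = 4500/511 in ≈ 8.806 in; Ia = 900/511 in ≈ 1.761 in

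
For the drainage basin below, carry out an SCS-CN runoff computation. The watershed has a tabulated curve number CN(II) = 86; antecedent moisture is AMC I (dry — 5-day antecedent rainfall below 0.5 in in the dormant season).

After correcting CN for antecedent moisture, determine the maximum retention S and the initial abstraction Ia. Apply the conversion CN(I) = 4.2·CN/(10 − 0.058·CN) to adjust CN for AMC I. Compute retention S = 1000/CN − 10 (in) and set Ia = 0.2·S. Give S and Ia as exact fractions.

CN(I) from CN(II)=86: (4.2·86)/(10 − 0.058·86) = 12900/179 ≈ 72.067
Max retention: S = 1000/(12900/179) − 10 = 500/129 in (≈ 3.876 in)
Initial abstraction Ia = S/5 = (500/129)/5 = 100/129 ≈ 0.775 in

S = 500/129 in ≈ 3.876 in; Ia = 100/129 in ≈ 0.775 in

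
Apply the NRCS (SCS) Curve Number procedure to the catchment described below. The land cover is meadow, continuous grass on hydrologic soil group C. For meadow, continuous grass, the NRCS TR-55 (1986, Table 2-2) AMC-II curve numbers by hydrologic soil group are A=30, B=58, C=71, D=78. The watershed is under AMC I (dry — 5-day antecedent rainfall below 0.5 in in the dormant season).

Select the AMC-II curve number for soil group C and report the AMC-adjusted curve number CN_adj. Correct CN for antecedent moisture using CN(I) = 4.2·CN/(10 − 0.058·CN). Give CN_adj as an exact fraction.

NRCS table: meadow, continuous grass, soil group C → CN(II) = 71
Dry (AMC I): CN(I) = 4.2·71/(10 − 0.058·71) = (1491/5)/(2941/500) = 149100/2941 ≈ 50.697

CN_adj = 149100/2941 ≈ 50.697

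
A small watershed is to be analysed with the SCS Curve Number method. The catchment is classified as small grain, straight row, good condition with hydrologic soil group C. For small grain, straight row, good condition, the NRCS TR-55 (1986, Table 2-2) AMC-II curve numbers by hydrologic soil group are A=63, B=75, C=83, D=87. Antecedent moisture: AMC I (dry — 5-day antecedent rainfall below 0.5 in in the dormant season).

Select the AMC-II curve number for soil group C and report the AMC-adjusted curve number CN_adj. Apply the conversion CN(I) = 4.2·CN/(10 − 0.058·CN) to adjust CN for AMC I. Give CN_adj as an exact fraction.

NRCS table: small grain, straight row, good condition, soil group C → CN(II) = 83
Adjust CN=83 to AMC I: 4.2·83/(10 − 0.058·83) → (1743/5) ÷ (2593/500) = 174300/2593 ≈ 67.219

CN_adj = 174300/2593 ≈ 67.219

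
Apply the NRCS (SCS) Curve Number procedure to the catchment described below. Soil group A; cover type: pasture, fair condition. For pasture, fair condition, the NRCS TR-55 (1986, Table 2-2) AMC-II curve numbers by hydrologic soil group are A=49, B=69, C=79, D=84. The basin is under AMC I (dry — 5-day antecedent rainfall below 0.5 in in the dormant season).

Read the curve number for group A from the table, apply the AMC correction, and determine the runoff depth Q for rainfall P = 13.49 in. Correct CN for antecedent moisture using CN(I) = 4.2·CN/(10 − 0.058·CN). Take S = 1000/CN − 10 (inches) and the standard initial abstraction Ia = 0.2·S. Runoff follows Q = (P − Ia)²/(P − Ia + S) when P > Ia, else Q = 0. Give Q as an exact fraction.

Q = 85677387849/39194850100 in ≈ 2.186 in

NRCS table: pasture, fair condition, soil group A → CN(II) = 49
Dry (AMC I): CN(I) = 4.2·49/(10 − 0.058·49) = (1029/5)/(3579/500) = 34300/1193 ≈ 28.751
Retention S: 1000/CN − 10 with CN=28.751 → S = 8500/343 ≈ 24.781 in
Ia = 0.2·(8500/343) = 1700/343 in ≈ 4.956 in
Excess rainfall: 13.490 − 4.956 = 8.534 in; P > Ia so Q > 0
Q: (292707/34300)² ÷ (1142707/34300) = 85677387849/39194850100 in (≈ 2.186 in)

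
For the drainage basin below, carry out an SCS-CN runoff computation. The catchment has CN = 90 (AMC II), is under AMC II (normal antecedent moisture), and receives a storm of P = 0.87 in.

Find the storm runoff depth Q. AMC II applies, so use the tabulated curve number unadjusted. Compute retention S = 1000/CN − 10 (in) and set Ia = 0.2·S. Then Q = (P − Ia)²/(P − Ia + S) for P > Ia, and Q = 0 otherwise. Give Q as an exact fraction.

Q = 339889/1424700 in ≈ 0.239 in

Average conditions: CN = 90 (no AMC adjustment).
Max retention: S = 1000/90 − 10 = 10/9 in (≈ 1.111 in)
Ia = 0.2·(10/9) = 2/9 in ≈ 0.222 in
P − Ia = 0.870 − 0.222 = 583/900 ≈ 0.648 in (> 0, runoff occurs)
Q = (583/900)²/((583/900) + 10/9) = (339889/810000)/(1583/900) = 339889/1424700 in ≈ 0.239 in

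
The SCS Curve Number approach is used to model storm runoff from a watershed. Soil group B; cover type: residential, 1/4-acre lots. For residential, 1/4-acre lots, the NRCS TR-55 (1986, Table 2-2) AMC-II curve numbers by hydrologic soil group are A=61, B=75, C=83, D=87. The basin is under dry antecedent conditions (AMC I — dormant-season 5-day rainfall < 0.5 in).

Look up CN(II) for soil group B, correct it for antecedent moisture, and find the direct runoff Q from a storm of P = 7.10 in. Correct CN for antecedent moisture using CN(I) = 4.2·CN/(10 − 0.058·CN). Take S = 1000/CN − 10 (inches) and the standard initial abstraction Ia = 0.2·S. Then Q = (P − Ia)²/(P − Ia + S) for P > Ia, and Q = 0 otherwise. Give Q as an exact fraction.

Q = 12061729/5337990 in ≈ 2.260 in

NRCS table: residential, 1/4-acre lots, soil group B → CN(II) = 75
Adjust CN=75 to AMC I: 4.2·75/(10 − 0.058·75) → 315 ÷ (113/20) = 6300/113 ≈ 55.752
Max retention: S = 1000/(6300/113) − 10 = 500/63 in (≈ 7.937 in)
Ia = 0.2S: 0.2·7.937 = 1.587 in (exactly 100/63)
Since P=7.100 > Ia=1.587: effective rainfall P−Ia = 3473/630 in
Q = (3473/630)²/((3473/630) + 500/63) = (12061729/396900)/(8473/630) = 12061729/5337990 in ≈ 2.260 in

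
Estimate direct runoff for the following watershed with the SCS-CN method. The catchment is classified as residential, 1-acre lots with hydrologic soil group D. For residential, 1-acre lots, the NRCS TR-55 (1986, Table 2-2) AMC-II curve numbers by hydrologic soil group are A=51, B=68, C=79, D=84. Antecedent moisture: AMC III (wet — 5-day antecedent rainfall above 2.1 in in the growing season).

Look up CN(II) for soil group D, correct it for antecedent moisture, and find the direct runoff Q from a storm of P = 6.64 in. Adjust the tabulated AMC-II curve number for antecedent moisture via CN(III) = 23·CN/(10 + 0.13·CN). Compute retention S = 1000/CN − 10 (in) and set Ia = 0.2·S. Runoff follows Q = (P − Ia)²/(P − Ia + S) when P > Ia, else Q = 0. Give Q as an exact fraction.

NRCS table: residential, 1-acre lots, soil group D → CN(II) = 84
CN(III) from CN(II)=84: (23·84)/(10 + 0.13·84) = 48300/523 ≈ 92.352
Retention S: 1000/CN − 10 with CN=92.352 → S = 400/483 ≈ 0.828 in
Ia = 0.2S: 0.2·0.828 = 0.166 in (exactly 80/483)
Excess rainfall: 6.640 − 0.166 = 6.474 in; P > Ia so Q > 0
Runoff Q = (P−Ia)²/(P−Ia+S) = (6.474)²/(6.474+0.828) = 3055899842/532374675 ≈ 5.740 in

Q = 3055899842/532374675 in ≈ 5.740 in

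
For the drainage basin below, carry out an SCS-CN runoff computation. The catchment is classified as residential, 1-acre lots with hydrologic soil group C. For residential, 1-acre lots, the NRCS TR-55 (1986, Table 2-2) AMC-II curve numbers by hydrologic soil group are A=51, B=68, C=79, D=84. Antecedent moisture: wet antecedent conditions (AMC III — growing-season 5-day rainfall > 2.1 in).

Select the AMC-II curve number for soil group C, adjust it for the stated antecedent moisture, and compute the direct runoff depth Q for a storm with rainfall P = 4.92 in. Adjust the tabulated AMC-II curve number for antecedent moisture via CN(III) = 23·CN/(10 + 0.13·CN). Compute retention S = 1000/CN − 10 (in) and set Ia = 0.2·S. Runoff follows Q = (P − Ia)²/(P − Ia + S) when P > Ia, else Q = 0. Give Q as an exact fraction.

NRCS table: residential, 1-acre lots, soil group C → CN(II) = 79
Adjust CN=79 to AMC III: 23·79/(10 + 0.13·79) → 1817 ÷ (2027/100) = 181700/2027 ≈ 89.640
S = 1000/(181700/2027) − 10 = 2100/1817 in ≈ 1.156 in
Initial abstraction Ia = S/5 = (2100/1817)/5 = 420/1817 ≈ 0.231 in
Since P=4.920 > Ia=0.231: effective rainfall P−Ia = 212991/45425 in
Runoff Q = (P−Ia)²/(P−Ia+S) = (4.689)²/(4.689+1.156) = 5040574009/1339992075 ≈ 3.762 in

Q = 5040574009/1339992075 in ≈ 3.762 in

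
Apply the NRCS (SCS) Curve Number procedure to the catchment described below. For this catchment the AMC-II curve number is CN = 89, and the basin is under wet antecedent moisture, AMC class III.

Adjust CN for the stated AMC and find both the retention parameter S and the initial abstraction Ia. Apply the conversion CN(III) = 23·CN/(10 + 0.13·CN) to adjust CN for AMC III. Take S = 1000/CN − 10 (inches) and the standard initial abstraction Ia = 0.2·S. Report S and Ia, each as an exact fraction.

S = 1100/2047 in ≈ 0.537 in; Ia = 220/2047 in ≈ 0.107 in

Wet (AMC III): CN(III) = 23·89/(10 + 0.13·89) = 2047/(2157/100) = 204700/2157 ≈ 94.900
S = 1000/(204700/2157) − 10 = 1100/2047 in ≈ 0.537 in
Initial abstraction Ia = S/5 = (1100/2047)/5 = 220/2047 ≈ 0.107 in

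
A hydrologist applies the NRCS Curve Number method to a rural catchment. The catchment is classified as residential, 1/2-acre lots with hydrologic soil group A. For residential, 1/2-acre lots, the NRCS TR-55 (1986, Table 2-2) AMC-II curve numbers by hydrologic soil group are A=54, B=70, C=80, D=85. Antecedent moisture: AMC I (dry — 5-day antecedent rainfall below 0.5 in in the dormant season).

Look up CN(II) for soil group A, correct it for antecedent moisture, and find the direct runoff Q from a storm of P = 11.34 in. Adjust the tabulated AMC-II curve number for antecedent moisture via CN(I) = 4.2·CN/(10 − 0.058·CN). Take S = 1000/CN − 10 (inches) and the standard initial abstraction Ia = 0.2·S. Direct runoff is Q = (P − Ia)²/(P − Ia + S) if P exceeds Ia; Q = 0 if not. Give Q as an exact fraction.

Q = 42637707121/22155213150 in ≈ 1.924 in

NRCS table: residential, 1/2-acre lots, soil group A → CN(II) = 54
CN(I) from CN(II)=54: (4.2·54)/(10 − 0.058·54) = 56700/1717 ≈ 33.023
S = 1000/(56700/1717) − 10 = 11500/567 in ≈ 20.282 in
Ia = 0.2·(11500/567) = 2300/567 in ≈ 4.056 in
Since P=11.340 > Ia=4.056: effective rainfall P−Ia = 206489/28350 in
Runoff Q = (P−Ia)²/(P−Ia+S) = (7.284)²/(7.284+20.282) = 42637707121/22155213150 ≈ 1.924 in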